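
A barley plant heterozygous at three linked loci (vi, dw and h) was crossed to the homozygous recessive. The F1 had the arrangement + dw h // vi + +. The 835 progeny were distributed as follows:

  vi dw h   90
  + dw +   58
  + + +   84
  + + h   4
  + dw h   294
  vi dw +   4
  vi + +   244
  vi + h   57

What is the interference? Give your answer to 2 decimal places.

The two rarest classes, + + h and vi dw +, are the double crossovers. Comparing them with the parentals, only the dw allele has switched, so dw is the middle locus and the order is h – dw – vi.
h–dw: (115 + 8)/835 = 0.1473; dw–vi: (174 + 8)/835 = 0.2180.
Expected DCO frequency = 0.1473 × 0.2180 ≈ 0.03211; observed = 8/835 ≈ 0.00958.
Coefficient of coincidence = 0.00958/0.03211 ≈ 0.30; interference = 1 − 0.30 = 0.70.

0.70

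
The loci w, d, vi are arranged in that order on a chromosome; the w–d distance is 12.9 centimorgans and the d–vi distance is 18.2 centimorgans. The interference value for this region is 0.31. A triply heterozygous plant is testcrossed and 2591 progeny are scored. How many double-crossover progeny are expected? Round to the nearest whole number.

Map distances give recombination frequencies of 0.129 and 0.182 for the two intervals.
With interference 0.31 (so coincidence = 0.69), expected double-crossover frequency = 0.129 × 0.182 × 0.69 = 0.01620.
Expected number = 0.01620 × 2591 = 41.97 ≈ 42.

42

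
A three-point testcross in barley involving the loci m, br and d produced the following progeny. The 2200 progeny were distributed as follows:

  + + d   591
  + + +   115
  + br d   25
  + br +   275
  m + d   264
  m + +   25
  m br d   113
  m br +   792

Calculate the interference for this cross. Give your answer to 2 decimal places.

0.33

The two most frequent reciprocal classes, m br + and + + d, are the parental types, so the F1 was m br + / + + d.
The two rarest classes, m + + and + br d, are the double crossovers. Comparing them with the parentals, only the br allele has switched, so br is the middle locus and the order is m – br – d.
m–br: (539 + 50)/2200 = 0.2677; br–d: (228 + 50)/2200 = 0.1264.
Expected DCO frequency = 0.2677 × 0.1264 ≈ 0.03384; observed = 50/2200 ≈ 0.02273.
Coefficient of coincidence = 0.02273/0.03384 ≈ 0.67; interference = 1 − 0.67 = 0.33.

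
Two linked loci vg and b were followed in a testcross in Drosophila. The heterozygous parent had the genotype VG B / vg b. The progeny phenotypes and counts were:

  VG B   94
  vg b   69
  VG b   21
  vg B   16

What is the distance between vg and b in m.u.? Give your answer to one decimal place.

18.5 m.u.

The recombinant classes are VG b and vg B: 21 + 16 = 37.
Recombination frequency = 37/200 = 0.1850 ≈ 18.5%, i.e. 18.5 m.u.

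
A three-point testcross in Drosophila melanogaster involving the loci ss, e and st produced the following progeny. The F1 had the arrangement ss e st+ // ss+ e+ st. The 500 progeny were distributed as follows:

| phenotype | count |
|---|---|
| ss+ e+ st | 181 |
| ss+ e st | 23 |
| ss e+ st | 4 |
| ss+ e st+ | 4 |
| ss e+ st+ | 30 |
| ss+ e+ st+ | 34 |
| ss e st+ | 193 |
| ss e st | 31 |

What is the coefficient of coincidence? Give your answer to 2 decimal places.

0.90

The two rarest classes, ss+ e st+ and ss e+ st, are the double crossovers. Comparing them with the parentals, only the ss allele has switched, so ss is the middle locus and the order is e – ss – st.
e–ss: (53 + 8)/500 = 0.1220; ss–st: (65 + 8)/500 = 0.1460.
Expected DCO frequency = 0.1220 × 0.1460 ≈ 0.01781; observed = 8/500 ≈ 0.01600.
Coefficient of coincidence = 0.01600/0.01781 ≈ 0.90.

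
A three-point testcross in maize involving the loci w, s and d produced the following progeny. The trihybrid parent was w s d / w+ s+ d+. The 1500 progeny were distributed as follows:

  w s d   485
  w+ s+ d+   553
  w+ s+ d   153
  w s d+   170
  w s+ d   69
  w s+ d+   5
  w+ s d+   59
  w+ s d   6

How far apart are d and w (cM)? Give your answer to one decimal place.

The two rarest classes, w+ s d and w s+ d+, are the double crossovers. Comparing them with the parentals, only the w allele has switched, so w is the middle locus and the order is d – w – s.
Crossovers in the d–w interval produce the single-crossover classes w s d+ and w+ s+ d (170 + 153 = 323) plus the double crossovers (11).
RF(d–w) = (323 + 11) / 1500 = 334/1500 = 0.2227 → 22.3 cM.

22.3 cM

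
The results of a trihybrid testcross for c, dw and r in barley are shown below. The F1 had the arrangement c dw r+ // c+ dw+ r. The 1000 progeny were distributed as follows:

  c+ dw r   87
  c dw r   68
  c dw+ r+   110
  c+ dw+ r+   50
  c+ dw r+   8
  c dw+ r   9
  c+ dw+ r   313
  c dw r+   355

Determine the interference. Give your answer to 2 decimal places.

The two rarest classes, c+ dw r+ and c dw+ r, are the double crossovers. Comparing them with the parentals, only the c allele has switched, so c is the middle locus and the order is r – c – dw.
r–c: (118 + 17)/1000 = 0.1350; c–dw: (197 + 17)/1000 = 0.2140.
Expected DCO frequency = 0.1350 × 0.2140 ≈ 0.02889; observed = 17/1000 ≈ 0.01700.
Coefficient of coincidence = 0.01700/0.02889 ≈ 0.59; interference = 1 − 0.59 = 0.41.

0.41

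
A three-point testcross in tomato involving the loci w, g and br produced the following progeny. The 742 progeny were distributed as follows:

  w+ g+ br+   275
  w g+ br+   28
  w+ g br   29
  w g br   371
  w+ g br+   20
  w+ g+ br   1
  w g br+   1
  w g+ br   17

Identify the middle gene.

br

The two most frequent reciprocal classes, w+ g+ br+ and w g br, are the parental types, so the F1 was w+ g+ br+ / w g br.
The two rarest classes, w+ g+ br and w g br+, are the double crossovers. Comparing them with the parentals, only the br allele has switched, so br is the middle locus and the order is g – br – w.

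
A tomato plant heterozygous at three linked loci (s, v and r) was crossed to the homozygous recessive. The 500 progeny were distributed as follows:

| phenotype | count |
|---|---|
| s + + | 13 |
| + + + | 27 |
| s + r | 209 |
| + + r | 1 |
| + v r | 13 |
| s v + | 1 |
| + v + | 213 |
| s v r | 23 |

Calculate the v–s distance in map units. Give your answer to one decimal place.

10.4 map units

The two most frequent reciprocal classes, s + r and + v +, are the parental types, so the F1 was s + r / + v +.
The two rarest classes, + + r and s v +, are the double crossovers. Comparing them with the parentals, only the s allele has switched, so s is the middle locus and the order is v – s – r.
Crossovers in the v–s interval produce the single-crossover classes s v r and + + + (23 + 27 = 50) plus the double crossovers (2).
RF(v–s) = (50 + 2) / 500 = 52/500 = 0.1040 → 10.4 map units.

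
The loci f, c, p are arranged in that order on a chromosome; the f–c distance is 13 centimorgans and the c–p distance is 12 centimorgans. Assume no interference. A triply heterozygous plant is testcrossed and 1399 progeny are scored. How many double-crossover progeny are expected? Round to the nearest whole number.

22

Map distances give recombination frequencies of 0.130 and 0.120 for the two intervals.
With no interference, expected double-crossover frequency = 0.130 × 0.120 = 0.01560.
Expected number = 0.01560 × 1399 = 21.82 ≈ 22.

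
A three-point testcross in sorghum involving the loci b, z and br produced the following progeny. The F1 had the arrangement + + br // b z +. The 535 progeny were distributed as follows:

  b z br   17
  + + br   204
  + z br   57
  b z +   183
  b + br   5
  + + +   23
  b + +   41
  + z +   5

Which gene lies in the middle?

b

The two rarest classes, b + br and + z +, are the double crossovers. Comparing them with the parentals, only the b allele has switched, so b is the middle locus and the order is br – b – z.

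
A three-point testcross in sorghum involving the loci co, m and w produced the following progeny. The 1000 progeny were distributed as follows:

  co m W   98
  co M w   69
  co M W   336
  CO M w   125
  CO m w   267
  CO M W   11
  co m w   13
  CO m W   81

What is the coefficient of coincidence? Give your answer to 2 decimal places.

The two most frequent reciprocal classes, CO m w and co M W, are the parental types, so the F1 was CO m w / co M W.
The two rarest classes, co m w and CO M W, are the double crossovers. Comparing them with the parentals, only the co allele has switched, so co is the middle locus and the order is w – co – m.
w–co: (150 + 24)/1000 = 0.1740; co–m: (223 + 24)/1000 = 0.2470.
Expected DCO frequency = 0.1740 × 0.2470 ≈ 0.04298; observed = 24/1000 ≈ 0.02400.
Coefficient of coincidence = 0.02400/0.04298 ≈ 0.56.

0.56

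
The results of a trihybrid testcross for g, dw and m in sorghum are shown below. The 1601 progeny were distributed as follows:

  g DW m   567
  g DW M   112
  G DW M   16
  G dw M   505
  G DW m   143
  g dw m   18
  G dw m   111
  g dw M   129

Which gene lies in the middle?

The two most frequent reciprocal classes, G dw M and g DW m, are the parental types, so the F1 was G dw M / g DW m.
The two rarest classes, G DW M and g dw m, are the double crossovers. Comparing them with the parentals, only the dw allele has switched, so dw is the middle locus and the order is g – dw – m.

dw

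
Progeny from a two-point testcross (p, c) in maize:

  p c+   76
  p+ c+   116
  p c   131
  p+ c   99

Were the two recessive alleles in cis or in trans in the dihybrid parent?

cis

The two most frequent classes are p+ c+ (116) and p c (131); these are the parental (non-recombinant) types.
So the F1 carried p+ c+ on one chromosome and p c on the other — the recessive alleles are on the same chromosome (cis / coupling).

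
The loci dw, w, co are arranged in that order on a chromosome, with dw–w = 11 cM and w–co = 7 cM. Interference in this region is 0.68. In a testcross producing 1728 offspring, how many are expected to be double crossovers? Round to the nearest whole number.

Map distances give recombination frequencies of 0.110 and 0.070 for the two intervals.
With interference 0.68 (so coincidence = 0.32), expected double-crossover frequency = 0.110 × 0.070 × 0.32 = 0.00246.
Expected number = 0.00246 × 1728 = 4.26 ≈ 4.

4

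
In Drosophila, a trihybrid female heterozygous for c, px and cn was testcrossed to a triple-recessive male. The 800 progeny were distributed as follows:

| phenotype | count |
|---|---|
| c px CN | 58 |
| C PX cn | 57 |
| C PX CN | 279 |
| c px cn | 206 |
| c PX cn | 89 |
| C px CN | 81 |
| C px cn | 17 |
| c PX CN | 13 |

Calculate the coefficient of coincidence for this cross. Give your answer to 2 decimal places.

0.83

The two most frequent reciprocal classes, C PX CN and c px cn, are the parental types, so the F1 was C PX CN / c px cn.
The two rarest classes, c PX CN and C px cn, are the double crossovers. Comparing them with the parentals, only the c allele has switched, so c is the middle locus and the order is px – c – cn.
px–c: (170 + 30)/800 = 0.2500; c–cn: (115 + 30)/800 = 0.1812.
Expected DCO frequency = 0.2500 × 0.1812 ≈ 0.04530; observed = 30/800 ≈ 0.03750.
Coefficient of coincidence = 0.03750/0.04530 ≈ 0.83.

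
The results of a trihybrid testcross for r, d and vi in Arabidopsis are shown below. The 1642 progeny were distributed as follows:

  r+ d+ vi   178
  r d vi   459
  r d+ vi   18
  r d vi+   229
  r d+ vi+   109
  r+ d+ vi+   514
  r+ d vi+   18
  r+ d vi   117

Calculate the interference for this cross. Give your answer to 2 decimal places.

0.49

The two most frequent reciprocal classes, r d vi and r+ d+ vi+, are the parental types, so the F1 was r d vi / r+ d+ vi+.
The two rarest classes, r d+ vi and r+ d vi+, are the double crossovers. Comparing them with the parentals, only the d allele has switched, so d is the middle locus and the order is vi – d – r.
vi–d: (407 + 36)/1642 = 0.2698; d–r: (226 + 36)/1642 = 0.1596.
Expected DCO frequency = 0.2698 × 0.1596 ≈ 0.04306; observed = 36/1642 ≈ 0.02192.
Coefficient of coincidence = 0.02192/0.04306 ≈ 0.51; interference = 1 − 0.51 = 0.49.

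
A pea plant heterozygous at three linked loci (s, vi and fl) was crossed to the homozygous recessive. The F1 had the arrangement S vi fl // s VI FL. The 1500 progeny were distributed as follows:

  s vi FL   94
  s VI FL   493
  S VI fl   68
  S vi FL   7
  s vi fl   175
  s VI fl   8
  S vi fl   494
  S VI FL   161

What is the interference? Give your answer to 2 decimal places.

The two rarest classes, S vi FL and s VI fl, are the double crossovers. Comparing them with the parentals, only the fl allele has switched, so fl is the middle locus and the order is vi – fl – s.
vi–fl: (162 + 15)/1500 = 0.1180; fl–s: (336 + 15)/1500 = 0.2340.
Expected DCO frequency = 0.1180 × 0.2340 ≈ 0.02761; observed = 15/1500 ≈ 0.01000.
Coefficient of coincidence = 0.01000/0.02761 ≈ 0.36; interference = 1 − 0.36 = 0.64.

0.64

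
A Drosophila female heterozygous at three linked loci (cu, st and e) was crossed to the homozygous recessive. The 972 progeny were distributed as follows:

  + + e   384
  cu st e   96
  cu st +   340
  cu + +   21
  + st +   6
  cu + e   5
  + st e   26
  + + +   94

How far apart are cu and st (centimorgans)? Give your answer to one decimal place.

The two most frequent reciprocal classes, + + e and cu st +, are the parental types, so the F1 was + + e / cu st +.
The two rarest classes, cu + e and + st +, are the double crossovers. Comparing them with the parentals, only the cu allele has switched, so cu is the middle locus and the order is st – cu – e.
Crossovers in the st–cu interval produce the single-crossover classes + st e and cu + + (26 + 21 = 47) plus the double crossovers (11).
RF(st–cu) = (47 + 11) / 972 = 58/972 = 0.0597 → 6.0 centimorgans.

6.0 centimorgans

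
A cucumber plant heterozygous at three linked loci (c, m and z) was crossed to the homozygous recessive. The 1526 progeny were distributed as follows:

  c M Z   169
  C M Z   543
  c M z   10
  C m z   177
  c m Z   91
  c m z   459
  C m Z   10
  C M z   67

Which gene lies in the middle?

m

The two most frequent reciprocal classes, C M Z and c m z, are the parental types, so the F1 was C M Z / c m z.
The two rarest classes, C m Z and c M z, are the double crossovers. Comparing them with the parentals, only the m allele has switched, so m is the middle locus and the order is z – m – c.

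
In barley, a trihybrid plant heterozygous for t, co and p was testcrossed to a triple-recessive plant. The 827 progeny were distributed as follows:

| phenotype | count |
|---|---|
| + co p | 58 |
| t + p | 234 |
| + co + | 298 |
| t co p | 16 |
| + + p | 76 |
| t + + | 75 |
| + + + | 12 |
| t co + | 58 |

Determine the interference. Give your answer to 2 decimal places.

0.11

The two most frequent reciprocal classes, t + p and + co +, are the parental types, so the F1 was t + p / + co +.
The two rarest classes, t co p and + + +, are the double crossovers. Comparing them with the parentals, only the co allele has switched, so co is the middle locus and the order is t – co – p.
t–co: (134 + 28)/827 = 0.1959; co–p: (133 + 28)/827 = 0.1947.
Expected DCO frequency = 0.1959 × 0.1947 ≈ 0.03814; observed = 28/827 ≈ 0.03386.
Coefficient of coincidence = 0.03386/0.03814 ≈ 0.89; interference = 1 − 0.89 = 0.11.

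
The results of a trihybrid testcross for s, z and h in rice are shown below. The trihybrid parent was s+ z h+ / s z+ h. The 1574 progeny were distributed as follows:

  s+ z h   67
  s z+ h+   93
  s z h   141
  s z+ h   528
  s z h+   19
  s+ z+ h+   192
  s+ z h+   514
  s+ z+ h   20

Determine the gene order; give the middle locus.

s

The two rarest classes, s z h+ and s+ z+ h, are the double crossovers. Comparing them with the parentals, only the s allele has switched, so s is the middle locus and the order is z – s – h.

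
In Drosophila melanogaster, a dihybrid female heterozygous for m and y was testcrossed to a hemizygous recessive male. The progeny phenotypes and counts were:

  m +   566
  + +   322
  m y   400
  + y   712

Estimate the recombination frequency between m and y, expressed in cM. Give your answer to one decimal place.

36.1 cM

The two most frequent classes, + y (712) and m + (566), are the parental types, so the F1 was + y / m +.
The recombinant classes are + + and m y: 322 + 400 = 722.
Recombination frequency = 722/2000 = 0.3610 ≈ 36.1%, i.e. 36.1 cM.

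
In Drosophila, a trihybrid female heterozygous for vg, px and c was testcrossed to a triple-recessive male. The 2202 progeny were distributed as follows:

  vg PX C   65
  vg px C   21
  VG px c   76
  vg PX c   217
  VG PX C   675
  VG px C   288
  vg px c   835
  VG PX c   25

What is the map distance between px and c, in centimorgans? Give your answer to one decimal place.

The two most frequent reciprocal classes, VG PX C and vg px c, are the parental types, so the F1 was VG PX C / vg px c.
The two rarest classes, VG PX c and vg px C, are the double crossovers. Comparing them with the parentals, only the c allele has switched, so c is the middle locus and the order is vg – c – px.
Crossovers in the c–px interval produce the single-crossover classes VG px C and vg PX c (288 + 217 = 505) plus the double crossovers (46).
RF(c–px) = (505 + 46) / 2202 = 551/2202 = 0.2502 → 25.0 centimorgans.

25.0 centimorgans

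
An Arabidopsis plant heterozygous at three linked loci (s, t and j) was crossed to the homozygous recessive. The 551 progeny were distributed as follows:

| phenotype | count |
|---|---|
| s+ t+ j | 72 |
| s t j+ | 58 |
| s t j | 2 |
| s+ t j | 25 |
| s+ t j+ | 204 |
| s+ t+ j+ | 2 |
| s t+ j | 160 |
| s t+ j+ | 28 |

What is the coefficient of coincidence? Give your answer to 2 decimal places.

The two most frequent reciprocal classes, s+ t j+ and s t+ j, are the parental types, so the F1 was s+ t j+ / s t+ j.
The two rarest classes, s+ t+ j+ and s t j, are the double crossovers. Comparing them with the parentals, only the t allele has switched, so t is the middle locus and the order is s – t – j.
s–t: (130 + 4)/551 = 0.2432; t–j: (53 + 4)/551 = 0.1034.
Expected DCO frequency = 0.2432 × 0.1034 ≈ 0.02515; observed = 4/551 ≈ 0.00726.
Coefficient of coincidence = 0.00726/0.02515 ≈ 0.29.

0.29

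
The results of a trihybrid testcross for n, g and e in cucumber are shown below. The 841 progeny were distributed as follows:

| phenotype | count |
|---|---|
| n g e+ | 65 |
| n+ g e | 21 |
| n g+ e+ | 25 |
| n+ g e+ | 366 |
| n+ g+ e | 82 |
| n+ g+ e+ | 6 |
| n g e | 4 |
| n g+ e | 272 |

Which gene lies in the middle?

The two most frequent reciprocal classes, n g+ e and n+ g e+, are the parental types, so the F1 was n g+ e / n+ g e+.
The two rarest classes, n g e and n+ g+ e+, are the double crossovers. Comparing them with the parentals, only the g allele has switched, so g is the middle locus and the order is e – g – n.

g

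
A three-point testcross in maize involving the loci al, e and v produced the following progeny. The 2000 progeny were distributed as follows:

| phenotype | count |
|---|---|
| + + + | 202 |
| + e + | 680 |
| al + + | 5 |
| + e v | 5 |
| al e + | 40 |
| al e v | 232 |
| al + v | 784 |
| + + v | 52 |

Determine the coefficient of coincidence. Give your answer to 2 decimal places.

The two most frequent reciprocal classes, + e + and al + v, are the parental types, so the F1 was + e + / al + v.
The two rarest classes, + e v and al + +, are the double crossovers. Comparing them with the parentals, only the v allele has switched, so v is the middle locus and the order is e – v – al.
e–v: (434 + 10)/2000 = 0.2220; v–al: (92 + 10)/2000 = 0.0510.
Expected DCO frequency = 0.2220 × 0.0510 ≈ 0.01132; observed = 10/2000 ≈ 0.00500.
Coefficient of coincidence = 0.00500/0.01132 ≈ 0.44.

0.44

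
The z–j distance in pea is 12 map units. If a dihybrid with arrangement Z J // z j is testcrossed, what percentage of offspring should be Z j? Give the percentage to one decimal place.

A map distance of 12 map units corresponds to a recombination frequency of 0.120.
The F1 is Z J / z j, so Z j is a recombinant gamete class with expected frequency r/2 = 0.120/2 = 0.0600.
That is 0.0600 = 6.0% of the progeny.

6.0%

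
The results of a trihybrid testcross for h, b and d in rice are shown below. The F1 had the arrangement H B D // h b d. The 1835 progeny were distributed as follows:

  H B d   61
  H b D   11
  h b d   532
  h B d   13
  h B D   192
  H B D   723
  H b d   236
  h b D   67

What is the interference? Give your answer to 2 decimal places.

0.36

The two rarest classes, H b D and h B d, are the double crossovers. Comparing them with the parentals, only the b allele has switched, so b is the middle locus and the order is d – b – h.
d–b: (128 + 24)/1835 = 0.0828; b–h: (428 + 24)/1835 = 0.2463.
Expected DCO frequency = 0.0828 × 0.2463 ≈ 0.02039; observed = 24/1835 ≈ 0.01308.
Coefficient of coincidence = 0.01308/0.02039 ≈ 0.64; interference = 1 − 0.64 = 0.36.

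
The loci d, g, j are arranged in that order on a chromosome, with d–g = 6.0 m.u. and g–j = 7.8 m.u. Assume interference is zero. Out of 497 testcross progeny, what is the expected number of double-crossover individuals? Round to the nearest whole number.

2

Map distances give recombination frequencies of 0.060 and 0.078 for the two intervals.
With no interference, expected double-crossover frequency = 0.060 × 0.078 = 0.00468.
Expected number = 0.00468 × 497 = 2.33 ≈ 2.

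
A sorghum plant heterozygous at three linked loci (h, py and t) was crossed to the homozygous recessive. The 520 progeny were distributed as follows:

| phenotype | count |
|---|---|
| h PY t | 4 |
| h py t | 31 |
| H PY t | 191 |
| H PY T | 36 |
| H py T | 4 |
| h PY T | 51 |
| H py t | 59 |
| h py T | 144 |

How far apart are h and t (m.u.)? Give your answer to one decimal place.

14.4 m.u.

The two most frequent reciprocal classes, H PY t and h py T, are the parental types, so the F1 was H PY t / h py T.
The two rarest classes, h PY t and H py T, are the double crossovers. Comparing them with the parentals, only the h allele has switched, so h is the middle locus and the order is py – h – t.
Crossovers in the h–t interval produce the single-crossover classes H PY T and h py t (36 + 31 = 67) plus the double crossovers (8).
RF(h–t) = (67 + 8) / 520 = 75/520 = 0.1442 → 14.4 m.u.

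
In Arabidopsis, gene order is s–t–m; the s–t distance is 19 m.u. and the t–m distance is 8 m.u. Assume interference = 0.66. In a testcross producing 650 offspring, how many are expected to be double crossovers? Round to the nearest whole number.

3

Map distances give recombination frequencies of 0.190 and 0.080 for the two intervals.
With interference 0.66 (so coincidence = 0.34), expected double-crossover frequency = 0.190 × 0.080 × 0.34 = 0.00517.
Expected number = 0.00517 × 650 = 3.36 ≈ 3.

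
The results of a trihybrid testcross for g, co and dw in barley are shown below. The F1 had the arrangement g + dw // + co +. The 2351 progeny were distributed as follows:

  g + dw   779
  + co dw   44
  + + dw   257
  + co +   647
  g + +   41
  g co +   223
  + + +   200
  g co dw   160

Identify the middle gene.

The two rarest classes, g + + and + co dw, are the double crossovers. Comparing them with the parentals, only the dw allele has switched, so dw is the middle locus and the order is co – dw – g.

dw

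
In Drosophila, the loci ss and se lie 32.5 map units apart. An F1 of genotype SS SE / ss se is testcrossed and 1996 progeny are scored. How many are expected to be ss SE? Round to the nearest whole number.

A map distance of 32.5 map units corresponds to a recombination frequency of 0.325.
The F1 is SS SE / ss se, so ss SE is a recombinant gamete class with expected frequency r/2 = 0.325/2 = 0.1625.
Expected number = 0.1625 × 1996 = 324.35 ≈ 324.

324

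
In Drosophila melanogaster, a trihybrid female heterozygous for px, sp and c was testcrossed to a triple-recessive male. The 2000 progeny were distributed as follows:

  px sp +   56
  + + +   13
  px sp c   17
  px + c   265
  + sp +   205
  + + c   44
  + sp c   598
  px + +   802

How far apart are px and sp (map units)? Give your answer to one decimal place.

6.5 map units

The two most frequent reciprocal classes, px + + and + sp c, are the parental types, so the F1 was px + + / + sp c.
The two rarest classes, + + + and px sp c, are the double crossovers. Comparing them with the parentals, only the px allele has switched, so px is the middle locus and the order is sp – px – c.
Crossovers in the sp–px interval produce the single-crossover classes px sp + and + + c (56 + 44 = 100) plus the double crossovers (30).
RF(sp–px) = (100 + 30) / 2000 = 130/2000 = 0.0650 → 6.5 map units.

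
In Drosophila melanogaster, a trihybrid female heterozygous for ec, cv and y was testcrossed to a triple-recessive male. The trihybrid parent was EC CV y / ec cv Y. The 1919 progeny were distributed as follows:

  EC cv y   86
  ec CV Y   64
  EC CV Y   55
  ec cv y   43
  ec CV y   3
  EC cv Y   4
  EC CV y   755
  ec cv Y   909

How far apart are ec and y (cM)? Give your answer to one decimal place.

5.5 cM

The two rarest classes, ec CV y and EC cv Y, are the double crossovers. Comparing them with the parentals, only the ec allele has switched, so ec is the middle locus and the order is cv – ec – y.
Crossovers in the ec–y interval produce the single-crossover classes EC CV Y and ec cv y (55 + 43 = 98) plus the double crossovers (7).
RF(ec–y) = (98 + 7) / 1919 = 105/1919 = 0.0547 → 5.5 cM.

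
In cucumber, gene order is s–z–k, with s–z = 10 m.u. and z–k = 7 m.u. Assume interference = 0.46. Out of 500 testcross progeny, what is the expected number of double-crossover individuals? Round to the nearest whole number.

2

Map distances give recombination frequencies of 0.100 and 0.070 for the two intervals.
With interference 0.46 (so coincidence = 0.54), expected double-crossover frequency = 0.100 × 0.070 × 0.54 = 0.00378.
Expected number = 0.00378 × 500 = 1.89 ≈ 2.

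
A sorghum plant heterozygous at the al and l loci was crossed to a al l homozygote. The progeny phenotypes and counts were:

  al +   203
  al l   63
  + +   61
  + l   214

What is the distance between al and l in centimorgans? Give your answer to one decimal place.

22.9 centimorgans

The two most frequent classes, + l (214) and al + (203), are the parental types, so the F1 was + l / al +.
The recombinant classes are + + and al l: 61 + 63 = 124.
Recombination frequency = 124/541 = 0.2292 ≈ 22.9%, i.e. 22.9 centimorgans.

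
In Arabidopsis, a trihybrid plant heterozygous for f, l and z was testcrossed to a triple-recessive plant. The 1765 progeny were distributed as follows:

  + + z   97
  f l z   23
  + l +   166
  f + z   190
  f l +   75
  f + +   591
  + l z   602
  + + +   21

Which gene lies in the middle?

The two most frequent reciprocal classes, f + + and + l z, are the parental types, so the F1 was f + + / + l z.
The two rarest classes, + + + and f l z, are the double crossovers. Comparing them with the parentals, only the f allele has switched, so f is the middle locus and the order is l – f – z.

f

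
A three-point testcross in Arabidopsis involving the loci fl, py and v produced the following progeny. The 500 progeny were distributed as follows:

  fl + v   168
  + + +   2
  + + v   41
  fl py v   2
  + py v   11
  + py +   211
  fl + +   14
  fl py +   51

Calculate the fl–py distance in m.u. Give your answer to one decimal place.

19.2 m.u.

The two most frequent reciprocal classes, + py + and fl + v, are the parental types, so the F1 was + py + / fl + v.
The two rarest classes, + + + and fl py v, are the double crossovers. Comparing them with the parentals, only the py allele has switched, so py is the middle locus and the order is fl – py – v.
Crossovers in the fl–py interval produce the single-crossover classes fl py + and + + v (51 + 41 = 92) plus the double crossovers (4).
RF(fl–py) = (92 + 4) / 500 = 96/500 = 0.1920 → 19.2 m.u.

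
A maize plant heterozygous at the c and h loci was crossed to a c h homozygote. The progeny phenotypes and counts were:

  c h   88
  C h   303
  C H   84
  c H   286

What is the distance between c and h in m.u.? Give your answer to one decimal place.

The two most frequent classes, C h (303) and c H (286), are the parental types, so the F1 was C h / c H.
The recombinant classes are C H and c h: 84 + 88 = 172.
Recombination frequency = 172/761 = 0.2260 ≈ 22.6%, i.e. 22.6 m.u.

22.6 m.u.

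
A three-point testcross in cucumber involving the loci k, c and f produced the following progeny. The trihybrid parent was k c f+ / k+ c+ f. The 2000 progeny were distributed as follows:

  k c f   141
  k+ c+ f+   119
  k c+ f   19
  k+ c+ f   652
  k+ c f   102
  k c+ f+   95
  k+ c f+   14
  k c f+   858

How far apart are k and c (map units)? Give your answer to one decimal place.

The two rarest classes, k+ c f+ and k c+ f, are the double crossovers. Comparing them with the parentals, only the k allele has switched, so k is the middle locus and the order is c – k – f.
Crossovers in the c–k interval produce the single-crossover classes k c+ f+ and k+ c f (95 + 102 = 197) plus the double crossovers (33).
RF(c–k) = (197 + 33) / 2000 = 230/2000 = 0.1150 → 11.5 map units.

11.5 map units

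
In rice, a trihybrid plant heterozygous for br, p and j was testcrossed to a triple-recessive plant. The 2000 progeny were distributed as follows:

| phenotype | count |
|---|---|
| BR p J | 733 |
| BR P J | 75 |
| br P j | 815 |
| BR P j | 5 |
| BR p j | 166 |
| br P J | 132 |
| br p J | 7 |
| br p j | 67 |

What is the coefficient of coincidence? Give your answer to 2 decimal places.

0.50

The two most frequent reciprocal classes, br P j and BR p J, are the parental types, so the F1 was br P j / BR p J.
The two rarest classes, BR P j and br p J, are the double crossovers. Comparing them with the parentals, only the br allele has switched, so br is the middle locus and the order is j – br – p.
j–br: (298 + 12)/2000 = 0.1550; br–p: (142 + 12)/2000 = 0.0770.
Expected DCO frequency = 0.1550 × 0.0770 ≈ 0.01193; observed = 12/2000 ≈ 0.00600.
Coefficient of coincidence = 0.00600/0.01193 ≈ 0.50.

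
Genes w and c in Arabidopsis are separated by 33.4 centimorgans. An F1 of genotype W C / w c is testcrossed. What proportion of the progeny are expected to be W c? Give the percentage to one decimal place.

16.7%

A map distance of 33.4 centimorgans corresponds to a recombination frequency of 0.334.
The F1 is W C / w c, so W c is a recombinant gamete class with expected frequency r/2 = 0.334/2 = 0.1670.
That is 0.1670 = 16.7% of the progeny.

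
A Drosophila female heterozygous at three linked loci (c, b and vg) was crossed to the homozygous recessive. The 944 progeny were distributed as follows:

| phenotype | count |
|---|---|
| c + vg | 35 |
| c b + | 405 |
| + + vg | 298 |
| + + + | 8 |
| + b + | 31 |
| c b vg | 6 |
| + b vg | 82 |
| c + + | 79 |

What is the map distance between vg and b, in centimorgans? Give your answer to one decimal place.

18.5 centimorgans

The two most frequent reciprocal classes, c b + and + + vg, are the parental types, so the F1 was c b + / + + vg.
The two rarest classes, c b vg and + + +, are the double crossovers. Comparing them with the parentals, only the vg allele has switched, so vg is the middle locus and the order is c – vg – b.
Crossovers in the vg–b interval produce the single-crossover classes c + + and + b vg (79 + 82 = 161) plus the double crossovers (14).
RF(vg–b) = (161 + 14) / 944 = 175/944 = 0.1854 → 18.5 centimorgans.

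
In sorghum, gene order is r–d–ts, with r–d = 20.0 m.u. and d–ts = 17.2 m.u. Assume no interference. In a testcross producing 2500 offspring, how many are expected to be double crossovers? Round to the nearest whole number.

86

Map distances give recombination frequencies of 0.200 and 0.172 for the two intervals.
With no interference, expected double-crossover frequency = 0.200 × 0.172 = 0.03440.
Expected number = 0.03440 × 2500 = 86.00 ≈ 86.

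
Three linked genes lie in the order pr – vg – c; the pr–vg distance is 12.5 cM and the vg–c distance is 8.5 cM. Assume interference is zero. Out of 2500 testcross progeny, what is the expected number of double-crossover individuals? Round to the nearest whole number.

Map distances give recombination frequencies of 0.125 and 0.085 for the two intervals.
With no interference, expected double-crossover frequency = 0.125 × 0.085 = 0.01063.
Expected number = 0.01063 × 2500 = 26.56 ≈ 27.

27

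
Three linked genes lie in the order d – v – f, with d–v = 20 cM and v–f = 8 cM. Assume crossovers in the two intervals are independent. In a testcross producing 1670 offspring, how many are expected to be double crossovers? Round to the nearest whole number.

Map distances give recombination frequencies of 0.200 and 0.080 for the two intervals.
With no interference, expected double-crossover frequency = 0.200 × 0.080 = 0.01600.
Expected number = 0.01600 × 1670 = 26.72 ≈ 27.

27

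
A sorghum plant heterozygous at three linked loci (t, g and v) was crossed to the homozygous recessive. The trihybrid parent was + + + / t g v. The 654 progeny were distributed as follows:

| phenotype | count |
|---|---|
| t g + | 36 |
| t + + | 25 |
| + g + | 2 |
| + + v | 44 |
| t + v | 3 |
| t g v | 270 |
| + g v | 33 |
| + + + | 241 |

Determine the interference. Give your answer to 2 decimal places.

The two rarest classes, + g + and t + v, are the double crossovers. Comparing them with the parentals, only the g allele has switched, so g is the middle locus and the order is v – g – t.
v–g: (80 + 5)/654 = 0.1300; g–t: (58 + 5)/654 = 0.0963.
Expected DCO frequency = 0.1300 × 0.0963 ≈ 0.01252; observed = 5/654 ≈ 0.00765.
Coefficient of coincidence = 0.00765/0.01252 ≈ 0.61; interference = 1 − 0.61 = 0.39.

0.39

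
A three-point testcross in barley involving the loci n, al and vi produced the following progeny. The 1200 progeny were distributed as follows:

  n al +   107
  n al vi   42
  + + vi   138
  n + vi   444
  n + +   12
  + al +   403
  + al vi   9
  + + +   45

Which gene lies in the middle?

The two most frequent reciprocal classes, + al + and n + vi, are the parental types, so the F1 was + al + / n + vi.
The two rarest classes, + al vi and n + +, are the double crossovers. Comparing them with the parentals, only the vi allele has switched, so vi is the middle locus and the order is al – vi – n.

vi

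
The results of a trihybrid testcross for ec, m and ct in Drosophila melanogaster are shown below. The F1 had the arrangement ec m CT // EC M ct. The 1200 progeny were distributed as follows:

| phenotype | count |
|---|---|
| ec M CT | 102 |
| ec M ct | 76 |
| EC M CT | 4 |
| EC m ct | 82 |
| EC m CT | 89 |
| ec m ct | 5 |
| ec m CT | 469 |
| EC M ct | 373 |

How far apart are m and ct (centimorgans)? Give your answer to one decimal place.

16.1 centimorgans

The two rarest classes, ec m ct and EC M CT, are the double crossovers. Comparing them with the parentals, only the ct allele has switched, so ct is the middle locus and the order is ec – ct – m.
Crossovers in the ct–m interval produce the single-crossover classes ec M CT and EC m ct (102 + 82 = 184) plus the double crossovers (9).
RF(ct–m) = (184 + 9) / 1200 = 193/1200 = 0.1608 → 16.1 centimorgans.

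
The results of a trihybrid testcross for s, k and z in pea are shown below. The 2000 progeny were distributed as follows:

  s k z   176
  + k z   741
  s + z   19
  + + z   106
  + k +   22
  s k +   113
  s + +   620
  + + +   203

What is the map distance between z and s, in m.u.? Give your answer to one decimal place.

The two most frequent reciprocal classes, + k z and s + +, are the parental types, so the F1 was + k z / s + +.
The two rarest classes, + k + and s + z, are the double crossovers. Comparing them with the parentals, only the z allele has switched, so z is the middle locus and the order is s – z – k.
Crossovers in the s–z interval produce the single-crossover classes s k z and + + + (176 + 203 = 379) plus the double crossovers (41).
RF(s–z) = (379 + 41) / 2000 = 420/2000 = 0.2100 → 21.0 m.u.

21.0 m.u.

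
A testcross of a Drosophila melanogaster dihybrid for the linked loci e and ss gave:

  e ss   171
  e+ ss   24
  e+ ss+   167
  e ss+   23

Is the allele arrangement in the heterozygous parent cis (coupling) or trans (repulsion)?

cis

The two most frequent classes are e+ ss+ (167) and e ss (171); these are the parental (non-recombinant) types.
So the F1 carried e+ ss+ on one chromosome and e ss on the other — the recessive alleles are on the same chromosome (cis / coupling).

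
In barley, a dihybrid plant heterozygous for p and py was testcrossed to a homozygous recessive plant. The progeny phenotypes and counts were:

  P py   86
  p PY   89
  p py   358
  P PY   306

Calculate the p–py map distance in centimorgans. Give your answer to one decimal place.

20.9 centimorgans

The two most frequent classes, P PY (306) and p py (358), are the parental types, so the F1 was P PY / p py.
The recombinant classes are P py and p PY: 86 + 89 = 175.
Recombination frequency = 175/839 = 0.2086 ≈ 20.9%, i.e. 20.9 centimorgans.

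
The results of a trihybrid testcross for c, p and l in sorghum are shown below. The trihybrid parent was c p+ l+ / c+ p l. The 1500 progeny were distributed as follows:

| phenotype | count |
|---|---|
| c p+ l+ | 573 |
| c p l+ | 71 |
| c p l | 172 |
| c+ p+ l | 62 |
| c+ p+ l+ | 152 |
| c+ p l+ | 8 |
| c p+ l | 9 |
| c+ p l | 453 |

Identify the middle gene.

l

The two rarest classes, c p+ l and c+ p l+, are the double crossovers. Comparing them with the parentals, only the l allele has switched, so l is the middle locus and the order is c – l – p.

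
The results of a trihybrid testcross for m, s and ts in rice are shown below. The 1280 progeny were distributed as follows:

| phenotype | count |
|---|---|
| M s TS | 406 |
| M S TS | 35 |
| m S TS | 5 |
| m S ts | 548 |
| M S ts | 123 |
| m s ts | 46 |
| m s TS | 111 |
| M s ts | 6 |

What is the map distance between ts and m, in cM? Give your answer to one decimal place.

The two most frequent reciprocal classes, M s TS and m S ts, are the parental types, so the F1 was M s TS / m S ts.
The two rarest classes, M s ts and m S TS, are the double crossovers. Comparing them with the parentals, only the ts allele has switched, so ts is the middle locus and the order is m – ts – s.
Crossovers in the m–ts interval produce the single-crossover classes m s TS and M S ts (111 + 123 = 234) plus the double crossovers (11).
RF(m–ts) = (234 + 11) / 1280 = 245/1280 = 0.1914 → 19.1 cM.

19.1 cM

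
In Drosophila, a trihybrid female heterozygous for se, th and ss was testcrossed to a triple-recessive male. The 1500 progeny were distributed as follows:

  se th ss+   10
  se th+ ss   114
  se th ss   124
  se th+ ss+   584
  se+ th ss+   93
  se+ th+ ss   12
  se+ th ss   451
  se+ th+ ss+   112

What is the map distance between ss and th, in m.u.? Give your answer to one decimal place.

The two most frequent reciprocal classes, se th+ ss+ and se+ th ss, are the parental types, so the F1 was se th+ ss+ / se+ th ss.
The two rarest classes, se th ss+ and se+ th+ ss, are the double crossovers. Comparing them with the parentals, only the th allele has switched, so th is the middle locus and the order is se – th – ss.
Crossovers in the th–ss interval produce the single-crossover classes se th+ ss and se+ th ss+ (114 + 93 = 207) plus the double crossovers (22).
RF(th–ss) = (207 + 22) / 1500 = 229/1500 = 0.1527 → 15.3 m.u.

15.3 m.u.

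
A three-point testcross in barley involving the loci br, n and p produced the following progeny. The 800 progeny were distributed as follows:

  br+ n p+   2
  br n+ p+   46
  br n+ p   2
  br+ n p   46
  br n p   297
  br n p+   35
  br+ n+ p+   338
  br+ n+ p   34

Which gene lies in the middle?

n

The two most frequent reciprocal classes, br+ n+ p+ and br n p, are the parental types, so the F1 was br+ n+ p+ / br n p.
The two rarest classes, br+ n p+ and br n+ p, are the double crossovers. Comparing them with the parentals, only the n allele has switched, so n is the middle locus and the order is p – n – br.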